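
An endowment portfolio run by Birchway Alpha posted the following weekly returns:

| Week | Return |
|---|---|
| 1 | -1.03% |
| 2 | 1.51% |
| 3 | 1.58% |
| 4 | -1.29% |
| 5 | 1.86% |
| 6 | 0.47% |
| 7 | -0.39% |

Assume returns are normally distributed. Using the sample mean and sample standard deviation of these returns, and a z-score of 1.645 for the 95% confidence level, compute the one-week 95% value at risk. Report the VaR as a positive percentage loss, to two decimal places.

μ = (-1.03 + 1.51 + 1.58 − 1.29 + 1.86 + 0.47 − 0.39) / 7 = 0.3871%
Σ(r − μ)² = (-1.03 − 0.3871)² + (1.51 − 0.3871)² + (1.58 − 0.3871)² + … = 10.2849
σ = √[10.2849 / 6] = 1.3093%
VaR = −(μ − z·σ) = −(0.3871 − 1.645 × 1.3093) = −(-1.7667) = 1.7667%

1.77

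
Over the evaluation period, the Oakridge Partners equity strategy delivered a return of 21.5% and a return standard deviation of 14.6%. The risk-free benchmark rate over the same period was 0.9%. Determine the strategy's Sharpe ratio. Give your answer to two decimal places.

Sharpe = (Rp − Rf) / σp = (21.5% − 0.9%) / 14.6% = 20.60% / 14.6% = 1.4110

1.41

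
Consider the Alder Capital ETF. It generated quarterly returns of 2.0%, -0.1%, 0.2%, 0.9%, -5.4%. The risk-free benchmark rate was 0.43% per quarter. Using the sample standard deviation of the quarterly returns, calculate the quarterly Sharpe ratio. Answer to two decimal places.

r̄ = (2 − 0.1 + 0.2 + 0.9 − 5.4) / 5 = -0.4800%
Sample σ = √[Σ(r − r̄)² / 4] = √[32.8680 / 4] = √8.2170 = 2.8665%
Sharpe = (r̄ − rf) / σ = (-0.4800 − 0.43) / 2.8665 = -0.9100 / 2.8665 = -0.3175

-0.32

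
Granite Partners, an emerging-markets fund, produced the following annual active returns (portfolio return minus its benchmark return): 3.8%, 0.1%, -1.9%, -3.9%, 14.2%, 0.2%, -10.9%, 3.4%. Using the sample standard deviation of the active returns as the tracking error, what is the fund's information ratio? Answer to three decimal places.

μ = (3.8 + 0.1 − 1.9 − 3.9 + 14.2 + 0.2 − 10.9 + 3.4) / 8 = 5.00 / 8 = 0.6250%
Σ(r − μ)² = (3.8 − 0.6250)² + (0.1 − 0.6250)² + (-1.9 − 0.6250)² + … = 362.1950
σ = √[362.1950 / 7] = 7.1932%
IR = μ / tracking error = 0.6250 / 7.1932 = 0.0869

0.087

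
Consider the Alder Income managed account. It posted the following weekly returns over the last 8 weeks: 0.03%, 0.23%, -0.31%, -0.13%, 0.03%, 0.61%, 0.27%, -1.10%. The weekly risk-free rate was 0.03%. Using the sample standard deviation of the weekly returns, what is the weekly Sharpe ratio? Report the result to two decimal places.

-0.15

r̄ = (0.03 + 0.23 − 0.31 − 0.13 + 0.03 + 0.61 + 0.27 − 1.1) / 8 = -0.370 / 8 = -0.0463%
Σ(r − r̄)² = 1.8056; sample σ = √(1.8056/7) = 0.5079%
Sharpe = (r̄ − rf) / σ = (-0.0463 − 0.03) / 0.5079 = -0.0763 / 0.5079 = -0.1502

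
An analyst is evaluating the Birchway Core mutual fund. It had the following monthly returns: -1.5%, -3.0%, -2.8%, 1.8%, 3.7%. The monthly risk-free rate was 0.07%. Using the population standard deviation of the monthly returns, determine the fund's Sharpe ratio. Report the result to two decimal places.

-0.16

r̄ = (-1.5 − 3 − 2.8 + 1.8 + 3.7) / 5 = -0.3600%
Σ(r − r̄)² = (-1.5 − (-0.3600))² + (-3 − (-0.3600))² + (-2.8 − (-0.3600))² + … = 35.3720
σ = √[35.3720 / 5] = 2.6598%
Sharpe = (r̄ − rf) / σ = (-0.3600 − 0.07) / 2.6598 = -0.4300 / 2.6598 = -0.1617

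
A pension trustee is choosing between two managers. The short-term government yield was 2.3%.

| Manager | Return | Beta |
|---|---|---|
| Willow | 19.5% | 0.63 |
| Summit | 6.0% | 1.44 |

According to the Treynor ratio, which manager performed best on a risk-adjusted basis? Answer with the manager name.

Willow: Treynor = (19.5% − 2.3%) / 0.63 = 27.302
Summit: Treynor = (6.0% − 2.3%) / 1.44 = 2.569
Highest: Willow (27.302).

Willow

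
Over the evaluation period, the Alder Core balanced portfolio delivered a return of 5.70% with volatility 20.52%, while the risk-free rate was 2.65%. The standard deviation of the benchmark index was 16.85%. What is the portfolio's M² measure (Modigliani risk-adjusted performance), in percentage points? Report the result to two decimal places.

5.15

Sharpe = (Rp − Rf) / σp = (5.70% − 2.65%) / 20.52% = 0.1486
M² = Rf + Sharpe × σm = 2.65% + 0.1486 × 16.85% = 5.1539%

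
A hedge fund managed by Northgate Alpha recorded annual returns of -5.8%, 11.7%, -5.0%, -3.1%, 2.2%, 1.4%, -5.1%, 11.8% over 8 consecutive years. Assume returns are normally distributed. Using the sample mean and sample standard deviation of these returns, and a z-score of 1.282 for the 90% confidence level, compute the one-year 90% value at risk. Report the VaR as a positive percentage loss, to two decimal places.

8.30

r̄ = (-5.8 + 11.7 − 5 − 3.1 + 2.2 + 1.4 − 5.1 + 11.8) / 8 = 8.10 / 8 = 1.0125%
Sample σ = √[Σ(r − r̄)² / 7] = √[368.9888 / 7] = √52.7127 = 7.2604%
VaR = −(r̄ − z·σ) = −(1.0125 − 1.282 × 7.2604) = −(-8.2953) = 8.2953%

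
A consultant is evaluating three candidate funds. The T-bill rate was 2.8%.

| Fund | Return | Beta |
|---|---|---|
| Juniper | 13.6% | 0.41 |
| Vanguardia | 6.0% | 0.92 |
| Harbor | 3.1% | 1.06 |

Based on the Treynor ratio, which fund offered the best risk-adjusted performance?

Juniper

Juniper: Treynor = (13.6% − 2.8%) / 0.41 = 26.341
Vanguardia: Treynor = (6.0% − 2.8%) / 0.92 = 3.478
Harbor: Treynor = (3.1% − 2.8%) / 1.06 = 0.283
Highest: Juniper (26.341).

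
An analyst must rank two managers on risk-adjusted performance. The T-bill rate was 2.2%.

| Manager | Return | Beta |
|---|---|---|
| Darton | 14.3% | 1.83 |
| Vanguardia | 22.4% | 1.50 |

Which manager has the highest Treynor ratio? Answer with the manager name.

Darton: Treynor = (14.3% − 2.2%) / 1.83 = 6.612
Vanguardia: Treynor = (22.4% − 2.2%) / 1.50 = 13.467
Highest: Vanguardia (13.467).

Vanguardia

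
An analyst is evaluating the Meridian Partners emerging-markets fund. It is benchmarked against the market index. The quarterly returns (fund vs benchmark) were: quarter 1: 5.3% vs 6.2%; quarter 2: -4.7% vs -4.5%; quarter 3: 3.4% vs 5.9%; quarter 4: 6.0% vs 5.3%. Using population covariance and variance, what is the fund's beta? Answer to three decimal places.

0.920

r̄p = 2.5000%,  r̄m = 3.2250%
Cov = Σ(rp − r̄p)(rm − r̄m) / 4 = 18.4050
Var(rm) = Σ(rm − r̄m)² / 4 = 19.9969
β = Cov / Var = 18.4050 / 19.9969 = 0.9204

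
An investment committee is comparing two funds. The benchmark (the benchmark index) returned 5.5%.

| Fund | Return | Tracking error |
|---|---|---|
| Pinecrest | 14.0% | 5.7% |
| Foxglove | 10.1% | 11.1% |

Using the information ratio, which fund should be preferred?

Pinecrest

Pinecrest: IR = (14.0% − 5.5%) / 5.7% = 1.491
Foxglove: IR = (10.1% − 5.5%) / 11.1% = 0.414
Highest: Pinecrest (1.491).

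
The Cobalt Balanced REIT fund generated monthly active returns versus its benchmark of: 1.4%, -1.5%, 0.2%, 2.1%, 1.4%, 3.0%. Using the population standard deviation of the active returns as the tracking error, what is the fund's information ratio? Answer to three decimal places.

μ = (1.4 − 1.5 + 0.2 + 2.1 + 1.4 + 3) / 6 = 6.60 / 6 = 1.1000%
Σ(r − μ)² = 12.3600; population σ = √(12.3600/6) = 1.4353%
IR = μ / tracking error = 1.1000 / 1.4353 = 0.7664

0.766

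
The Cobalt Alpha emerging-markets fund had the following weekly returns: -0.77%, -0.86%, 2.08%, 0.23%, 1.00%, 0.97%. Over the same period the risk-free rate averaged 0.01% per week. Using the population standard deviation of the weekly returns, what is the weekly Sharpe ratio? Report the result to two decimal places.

r̄ = (-0.77 − 0.86 + 2.08 + 0.23 + 1 + 0.97) / 6 = 0.4417%
Population std dev = √[6.4823 / 6] = 1.0394%
Sharpe = (r̄ − rf) / σ = (0.4417 − 0.01) / 1.0394 = 0.4317 / 1.0394 = 0.4153

0.42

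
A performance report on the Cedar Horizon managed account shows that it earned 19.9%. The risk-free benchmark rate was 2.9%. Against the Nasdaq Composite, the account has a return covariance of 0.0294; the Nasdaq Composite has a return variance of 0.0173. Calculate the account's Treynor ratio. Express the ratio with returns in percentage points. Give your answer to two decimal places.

10.00

β = Cov / Var = 0.0294 / 0.0173 = 1.6994
Treynor = (Rp − Rf) / β = (19.9% − 2.9%) / 1.6994 = 17.00 / 1.6994 = 10.0035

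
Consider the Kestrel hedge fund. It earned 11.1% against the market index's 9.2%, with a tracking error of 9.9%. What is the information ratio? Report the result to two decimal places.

IR = (Rp − Rb) / TE = (11.1% − 9.2%) / 9.9% = 1.90% / 9.9% = 0.1919

0.19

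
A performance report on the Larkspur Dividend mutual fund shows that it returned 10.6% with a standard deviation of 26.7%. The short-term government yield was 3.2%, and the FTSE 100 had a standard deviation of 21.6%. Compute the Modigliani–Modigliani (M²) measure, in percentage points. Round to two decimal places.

Sharpe = (Rp − Rf) / σp = (10.6% − 3.2%) / 26.7% = 0.2772
M² = Rf + Sharpe × σm = 3.2% + 0.2772 × 21.6% = 9.1875%

9.19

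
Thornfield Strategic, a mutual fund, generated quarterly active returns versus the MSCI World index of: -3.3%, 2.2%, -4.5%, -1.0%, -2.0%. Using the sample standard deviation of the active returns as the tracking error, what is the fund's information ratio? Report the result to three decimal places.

-0.672

r̄ = (-3.3 + 2.2 − 4.5 − 1 − 2) / 5 = -8.60 / 5 = -1.7200%
Sample std dev = √[26.1880 / 4] = 2.5587%
IR = r̄ / tracking error = -1.7200 / 2.5587 = -0.6722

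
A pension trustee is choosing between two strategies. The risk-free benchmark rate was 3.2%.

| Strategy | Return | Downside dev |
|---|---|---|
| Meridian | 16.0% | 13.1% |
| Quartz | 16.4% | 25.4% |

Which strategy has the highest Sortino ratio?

Meridian: Sortino ratio = (16.0% − 3.2%) / 13.1% = 0.977
Quartz: Sortino ratio = (16.4% − 3.2%) / 25.4% = 0.520
Highest: Meridian (0.977).

Meridian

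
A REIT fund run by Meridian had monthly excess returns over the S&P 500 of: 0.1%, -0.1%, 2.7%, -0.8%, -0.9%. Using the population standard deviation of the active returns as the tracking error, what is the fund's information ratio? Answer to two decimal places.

Mean return r̄ = 1.00 / 5 = 0.2000%
Σ(r − r̄)² = (0.1 − 0.2000)² + (-0.1 − 0.2000)² + (2.7 − 0.2000)² + … = 8.5600
σ = √[8.5600 / 5] = 1.3084%
IR = r̄ / tracking error = 0.2000 / 1.3084 = 0.1529

0.15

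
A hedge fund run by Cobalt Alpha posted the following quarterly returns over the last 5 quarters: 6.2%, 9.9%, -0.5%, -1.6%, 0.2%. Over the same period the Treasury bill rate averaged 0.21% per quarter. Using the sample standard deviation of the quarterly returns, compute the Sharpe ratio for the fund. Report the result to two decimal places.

0.53

Mean return r̄ = 14.20 / 5 = 2.8400%
Σ(r − r̄)² = (6.2 − 2.8400)² + (9.9 − 2.8400)² + (-0.5 − 2.8400)² + … = 98.9720
σ = √[98.9720 / 4] = 4.9742%
Sharpe = (r̄ − rf) / σ = (2.8400 − 0.21) / 4.9742 = 2.6300 / 4.9742 = 0.5287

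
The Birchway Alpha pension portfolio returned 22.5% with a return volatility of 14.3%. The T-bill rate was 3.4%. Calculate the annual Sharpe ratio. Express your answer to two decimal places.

1.34

Sharpe = (Rp − Rf) / σp = (22.5% − 3.4%) / 14.3% = 19.10% / 14.3% = 1.3357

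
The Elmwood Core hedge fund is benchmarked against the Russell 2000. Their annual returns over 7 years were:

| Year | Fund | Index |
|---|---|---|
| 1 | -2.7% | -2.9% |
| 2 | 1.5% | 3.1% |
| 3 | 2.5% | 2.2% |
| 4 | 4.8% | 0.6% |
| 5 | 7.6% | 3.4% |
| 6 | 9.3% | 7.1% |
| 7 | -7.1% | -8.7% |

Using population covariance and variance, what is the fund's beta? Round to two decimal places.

1.04

r̄p = 2.2714%,  r̄m = 0.6857%
Cov = Σ(rp − r̄p)(rm − r̄m) / 7 = 23.3710
Var(rm) = Σ(rm − r̄m)² / 7 = 22.5127
β = Cov / Var = 23.3710 / 22.5127 = 1.0381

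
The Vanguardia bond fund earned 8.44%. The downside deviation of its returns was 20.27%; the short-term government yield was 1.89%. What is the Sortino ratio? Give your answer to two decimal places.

Sortino = (Rp − Rf) / σd = (8.44% − 1.89%) / 20.27% = 6.55% / 20.27% = 0.3231

0.32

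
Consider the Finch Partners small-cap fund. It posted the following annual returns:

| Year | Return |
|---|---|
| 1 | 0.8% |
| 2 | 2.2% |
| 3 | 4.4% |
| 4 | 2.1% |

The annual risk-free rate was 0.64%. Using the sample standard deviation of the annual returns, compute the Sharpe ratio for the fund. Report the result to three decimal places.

1.162

r̄ = (0.8 + 2.2 + 4.4 + 2.1) / 4 = 2.3750%
Σ(r − r̄)² = 6.6875; sample σ = √(6.6875/3) = 1.4930%
Sharpe = (r̄ − rf) / σ = (2.3750 − 0.64) / 1.4930 = 1.7350 / 1.4930 = 1.1621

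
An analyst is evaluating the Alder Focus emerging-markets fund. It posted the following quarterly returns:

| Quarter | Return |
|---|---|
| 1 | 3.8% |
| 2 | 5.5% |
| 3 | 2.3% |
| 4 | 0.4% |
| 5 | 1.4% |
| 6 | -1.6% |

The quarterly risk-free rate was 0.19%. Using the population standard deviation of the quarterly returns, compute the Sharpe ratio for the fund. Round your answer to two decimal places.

r̄ = (3.8 + 5.5 + 2.3 + 0.4 + 1.4 − 1.6) / 6 = 1.9667%
Σ(r − r̄)² = (3.8 − 1.9667)² + (5.5 − 1.9667)² + (2.3 − 1.9667)² + … = 31.4533
population σ = √(31.4533 / 6) = √5.2422 = 2.2896%
Sharpe = (r̄ − rf) / σ = (1.9667 − 0.19) / 2.2896 = 1.7767 / 2.2896 = 0.7760

0.78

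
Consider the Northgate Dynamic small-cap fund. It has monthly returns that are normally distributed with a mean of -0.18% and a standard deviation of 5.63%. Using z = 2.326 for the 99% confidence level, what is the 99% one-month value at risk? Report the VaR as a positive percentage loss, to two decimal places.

13.28

VaR (as % loss) = −(μ − z·σ) = −(-0.18% − 2.326 × 5.63%) = −(-13.27538%) = 13.27538%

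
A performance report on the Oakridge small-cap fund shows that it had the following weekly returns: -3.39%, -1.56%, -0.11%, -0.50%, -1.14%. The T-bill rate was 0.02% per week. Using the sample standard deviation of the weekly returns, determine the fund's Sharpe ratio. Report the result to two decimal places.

μ = (-3.39 − 1.56 − 0.11 − 0.5 − 1.14) / 5 = -1.3400%
Sample σ = √[Σ(r − μ)² / 4] = √[6.5094 / 4] = √1.6274 = 1.2757%
Sharpe = (μ − rf) / σ = (-1.3400 − 0.02) / 1.2757 = -1.3600 / 1.2757 = -1.0661

-1.07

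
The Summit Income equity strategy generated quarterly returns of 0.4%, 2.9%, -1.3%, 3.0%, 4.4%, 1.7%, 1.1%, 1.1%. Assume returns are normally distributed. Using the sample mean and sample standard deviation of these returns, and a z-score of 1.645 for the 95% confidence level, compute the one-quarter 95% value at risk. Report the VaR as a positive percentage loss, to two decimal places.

μ = (0.4 + 2.9 − 1.3 + 3 + 4.4 + 1.7 + 1.1 + 1.1) / 8 = 13.30 / 8 = 1.6625%
Σ(r − μ)² = (0.4 − 1.6625)² + (2.9 − 1.6625)² + (-1.3 − 1.6625)² + … = 21.8188
σ = √[21.8188 / 7] = 1.7655%
VaR = −(μ − z·σ) = −(1.6625 − 1.645 × 1.7655) = −(-1.2417) = 1.2417%

1.24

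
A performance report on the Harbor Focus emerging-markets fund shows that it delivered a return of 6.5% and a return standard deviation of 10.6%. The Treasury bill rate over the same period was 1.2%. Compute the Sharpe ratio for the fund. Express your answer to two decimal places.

0.50

Sharpe = (Rp − Rf) / σp = (6.5% − 1.2%) / 10.6% = 5.30% / 10.6% = 0.5000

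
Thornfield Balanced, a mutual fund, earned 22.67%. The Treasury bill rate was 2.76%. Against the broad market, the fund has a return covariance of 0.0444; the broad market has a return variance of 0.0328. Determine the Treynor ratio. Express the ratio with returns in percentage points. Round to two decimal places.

β = Cov / Var = 0.0444 / 0.0328 = 1.3537
Treynor = (Rp − Rf) / β = (22.67% − 2.76%) / 1.3537 = 19.91 / 1.3537 = 14.7078

14.71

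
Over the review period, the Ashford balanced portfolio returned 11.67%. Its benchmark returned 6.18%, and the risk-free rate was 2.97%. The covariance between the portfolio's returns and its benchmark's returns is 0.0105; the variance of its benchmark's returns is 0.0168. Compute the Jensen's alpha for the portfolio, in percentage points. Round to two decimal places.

β = Cov / Var = 0.0105 / 0.0168 = 0.6250
E[R] = Rf + β(Rm − Rf) = 2.97% + 0.6250 × (6.18% − 2.97%) = 4.9763%
α = Rp − E[R] = 11.67% − 4.9763% = 6.6937

6.69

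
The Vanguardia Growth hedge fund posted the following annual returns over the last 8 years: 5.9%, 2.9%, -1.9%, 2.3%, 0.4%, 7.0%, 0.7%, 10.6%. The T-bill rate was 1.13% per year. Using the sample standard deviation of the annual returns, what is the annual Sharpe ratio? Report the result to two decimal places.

r̄ = (5.9 + 2.9 − 1.9 + 2.3 + 0.4 + 7 + 0.7 + 10.6) / 8 = 27.90 / 8 = 3.4875%
Σ(r − r̄)² = 116.8288; sample σ = √(116.8288/7) = 4.0853%
Sharpe = (r̄ − rf) / σ = (3.4875 − 1.13) / 4.0853 = 2.3575 / 4.0853 = 0.5771

0.58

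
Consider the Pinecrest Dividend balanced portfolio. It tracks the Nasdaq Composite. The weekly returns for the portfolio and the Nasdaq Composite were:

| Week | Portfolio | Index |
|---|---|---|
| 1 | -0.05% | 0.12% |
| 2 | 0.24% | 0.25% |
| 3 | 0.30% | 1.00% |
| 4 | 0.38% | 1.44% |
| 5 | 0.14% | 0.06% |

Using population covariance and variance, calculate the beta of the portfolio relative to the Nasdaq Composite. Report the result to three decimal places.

0.219

r̄p = 0.2020%,  r̄m = 0.5740%
Cov = Σ(rp − r̄p)(rm − r̄m) / 5 = 0.0660
Var(rm) = Σ(rm − r̄m)² / 5 = 0.3013
β = Cov / Var = 0.0660 / 0.3013 = 0.2191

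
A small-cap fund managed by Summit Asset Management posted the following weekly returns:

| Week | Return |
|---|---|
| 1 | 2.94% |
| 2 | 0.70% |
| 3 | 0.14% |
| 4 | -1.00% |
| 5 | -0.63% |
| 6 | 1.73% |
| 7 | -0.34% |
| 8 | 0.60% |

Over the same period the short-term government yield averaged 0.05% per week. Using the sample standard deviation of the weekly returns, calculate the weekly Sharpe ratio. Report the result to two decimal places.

0.36

Mean return μ = 4.140 / 8 = 0.5175%
Σ(r − μ)² = (2.94 − 0.5175)² + (0.7 − 0.5175)² + … = 11.8762
sample σ = √(11.8762 / 7) = √1.6966 = 1.3025%
Sharpe = (μ − rf) / σ = (0.5175 − 0.05) / 1.3025 = 0.4675 / 1.3025 = 0.3589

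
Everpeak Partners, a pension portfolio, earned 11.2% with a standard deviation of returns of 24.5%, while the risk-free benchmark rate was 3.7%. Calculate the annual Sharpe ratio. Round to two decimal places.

0.31

Sharpe = (Rp − Rf) / σp = (11.2% − 3.7%) / 24.5% = 7.50% / 24.5% = 0.3061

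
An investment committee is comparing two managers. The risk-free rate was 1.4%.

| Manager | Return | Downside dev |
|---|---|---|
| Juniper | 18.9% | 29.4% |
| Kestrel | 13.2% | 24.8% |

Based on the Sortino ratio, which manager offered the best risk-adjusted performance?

Juniper

Juniper: Sortino ratio = (18.9% − 1.4%) / 29.4% = 0.595
Kestrel: Sortino ratio = (13.2% − 1.4%) / 24.8% = 0.476
Highest: Juniper (0.595).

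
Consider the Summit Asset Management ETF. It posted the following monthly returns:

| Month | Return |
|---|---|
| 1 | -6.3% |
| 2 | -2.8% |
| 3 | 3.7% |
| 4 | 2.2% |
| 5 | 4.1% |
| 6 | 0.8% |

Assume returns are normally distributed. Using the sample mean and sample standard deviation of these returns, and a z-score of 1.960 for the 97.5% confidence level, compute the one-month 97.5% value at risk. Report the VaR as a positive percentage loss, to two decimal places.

r̄ = (-6.3 − 2.8 + 3.7 + 2.2 + 4.1 + 0.8) / 6 = 0.2833%
Σ(r − r̄)² = (-6.3 − 0.2833)² + (-2.8 − 0.2833)² + (3.7 − 0.2833)² + … = 83.0283
sample σ = √(83.0283 / 5) = √16.6057 = 4.0750%
VaR = −(r̄ − z·σ) = −(0.2833 − 1.960 × 4.0750) = −(-7.7037) = 7.7037%

7.70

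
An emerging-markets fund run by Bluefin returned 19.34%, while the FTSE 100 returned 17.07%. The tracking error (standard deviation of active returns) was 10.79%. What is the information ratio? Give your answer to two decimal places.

0.21

IR = (Rp − Rb) / TE = (19.34% − 17.07%) / 10.79% = 2.27% / 10.79% = 0.2104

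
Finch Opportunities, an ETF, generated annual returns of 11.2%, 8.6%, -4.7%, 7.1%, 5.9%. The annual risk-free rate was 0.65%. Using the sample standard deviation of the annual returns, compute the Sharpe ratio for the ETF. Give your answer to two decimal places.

0.81

Mean return r̄ = 28.10 / 5 = 5.6200%
Sample std dev = √[148.7880 / 4] = 6.0989%
Sharpe = (r̄ − rf) / σ = (5.6200 − 0.65) / 6.0989 = 4.9700 / 6.0989 = 0.8149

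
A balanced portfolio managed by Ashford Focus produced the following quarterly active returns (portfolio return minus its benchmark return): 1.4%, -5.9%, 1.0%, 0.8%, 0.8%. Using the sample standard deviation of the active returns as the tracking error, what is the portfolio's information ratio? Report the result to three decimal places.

μ = (1.4 − 5.9 + 1 + 0.8 + 0.8) / 5 = -0.3800%
Σ(r − μ)² = (1.4 − (-0.3800))² + (-5.9 − (-0.3800))² + (1 − (-0.3800))² + … = 38.3280
sample σ = √(38.3280 / 4) = √9.5820 = 3.0955%
IR = μ / tracking error = -0.3800 / 3.0955 = -0.1228

-0.123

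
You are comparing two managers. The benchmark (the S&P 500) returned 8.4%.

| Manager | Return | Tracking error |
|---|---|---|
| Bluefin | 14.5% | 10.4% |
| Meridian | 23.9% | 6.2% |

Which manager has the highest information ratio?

Meridian

Bluefin: IR = (14.5% − 8.4%) / 10.4% = 0.587
Meridian: IR = (23.9% − 8.4%) / 6.2% = 2.500
Highest: Meridian (2.500).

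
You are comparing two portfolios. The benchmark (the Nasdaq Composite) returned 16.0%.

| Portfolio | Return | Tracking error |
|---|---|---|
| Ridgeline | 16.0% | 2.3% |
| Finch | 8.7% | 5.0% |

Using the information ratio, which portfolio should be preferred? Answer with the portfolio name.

Ridgeline

Ridgeline: IR = (16.0% − 16.0%) / 2.3% = 0.000
Finch: IR = (8.7% − 16.0%) / 5.0% = -1.460
Highest: Ridgeline (0.000).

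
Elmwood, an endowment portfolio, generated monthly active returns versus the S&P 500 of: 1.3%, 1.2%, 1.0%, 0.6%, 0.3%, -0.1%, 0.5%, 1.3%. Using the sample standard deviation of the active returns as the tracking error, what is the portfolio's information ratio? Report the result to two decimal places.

1.47

r̄ = (1.3 + 1.2 + 1 + 0.6 + 0.3 − 0.1 + 0.5 + 1.3) / 8 = 6.10 / 8 = 0.7625%
Σ(r − r̄)² = (1.3 − 0.7625)² + (1.2 − 0.7625)² + … = 1.8788
sample σ = √(1.8788 / 7) = √0.2684 = 0.5181%
IR = r̄ / tracking error = 0.7625 / 0.5181 = 1.4717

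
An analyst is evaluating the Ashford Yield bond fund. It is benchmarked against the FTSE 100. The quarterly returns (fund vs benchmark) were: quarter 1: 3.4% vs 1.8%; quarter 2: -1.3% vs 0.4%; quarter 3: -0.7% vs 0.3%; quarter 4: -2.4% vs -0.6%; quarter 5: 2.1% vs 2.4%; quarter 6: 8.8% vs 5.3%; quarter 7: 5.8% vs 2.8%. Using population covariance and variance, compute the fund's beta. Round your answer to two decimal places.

1.99

r̄p = 2.2429%,  r̄m = 1.7714%
Cov = Σ(rp − r̄p)(rm − r̄m) / 7 = 6.7055
Var(rm) = Σ(rm − r̄m)² / 7 = 3.3678
β = Cov / Var = 6.7055 / 3.3678 = 1.9911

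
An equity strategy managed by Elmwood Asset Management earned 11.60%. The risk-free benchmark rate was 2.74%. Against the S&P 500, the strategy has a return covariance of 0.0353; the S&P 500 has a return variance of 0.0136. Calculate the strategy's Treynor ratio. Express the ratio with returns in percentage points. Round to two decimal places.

β = Cov / Var = 0.0353 / 0.0136 = 2.5956
Treynor = (Rp − Rf) / β = (11.60% − 2.74%) / 2.5956 = 8.86 / 2.5956 = 3.4135

3.41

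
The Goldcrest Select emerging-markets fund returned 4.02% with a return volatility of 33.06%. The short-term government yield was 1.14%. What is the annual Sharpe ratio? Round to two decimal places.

Sharpe = (Rp − Rf) / σp = (4.02% − 1.14%) / 33.06% = 2.88% / 33.06% = 0.0871

0.09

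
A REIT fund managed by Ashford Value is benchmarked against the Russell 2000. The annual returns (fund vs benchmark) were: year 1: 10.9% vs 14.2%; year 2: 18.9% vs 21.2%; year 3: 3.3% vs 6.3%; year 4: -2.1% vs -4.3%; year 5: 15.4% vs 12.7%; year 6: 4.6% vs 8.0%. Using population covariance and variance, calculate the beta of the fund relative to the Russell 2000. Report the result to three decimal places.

r̄p = 8.5000%,  r̄m = 9.6833%
Cov = Σ(rp − r̄p)(rm − r̄m) / 6 = 53.9683
Var(rm) = Σ(rm − r̄m)² / 6 = 61.9914
β = Cov / Var = 53.9683 / 61.9914 = 0.8706

0.871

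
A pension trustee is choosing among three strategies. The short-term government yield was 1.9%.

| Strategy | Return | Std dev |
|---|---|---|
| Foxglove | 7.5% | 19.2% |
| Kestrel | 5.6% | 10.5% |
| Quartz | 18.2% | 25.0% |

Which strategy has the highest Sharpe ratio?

Quartz

Foxglove: Sharpe ratio = (7.5% − 1.9%) / 19.2% = 0.292
Kestrel: Sharpe ratio = (5.6% − 1.9%) / 10.5% = 0.352
Quartz: Sharpe ratio = (18.2% − 1.9%) / 25.0% = 0.652
Highest: Quartz (0.652).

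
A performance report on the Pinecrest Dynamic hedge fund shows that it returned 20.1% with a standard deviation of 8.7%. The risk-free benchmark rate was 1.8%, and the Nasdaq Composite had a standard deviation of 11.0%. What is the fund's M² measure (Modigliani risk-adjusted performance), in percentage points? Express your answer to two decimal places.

24.94

Sharpe = (Rp − Rf) / σp = (20.1% − 1.8%) / 8.7% = 2.1034
M² = Rf + Sharpe × σm = 1.8% + 2.1034 × 11.0% = 24.9374%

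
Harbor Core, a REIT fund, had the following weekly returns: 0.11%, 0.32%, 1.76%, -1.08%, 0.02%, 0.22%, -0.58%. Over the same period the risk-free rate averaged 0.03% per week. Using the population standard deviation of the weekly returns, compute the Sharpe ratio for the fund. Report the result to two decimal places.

μ = (0.11 + 0.32 + 1.76 − 1.08 + 0.02 + 0.22 − 0.58) / 7 = 0.1100%
Population std dev = √[4.6790 / 7] = 0.8176%
Sharpe = (μ − rf) / σ = (0.1100 − 0.03) / 0.8176 = 0.0800 / 0.8176 = 0.0978

0.10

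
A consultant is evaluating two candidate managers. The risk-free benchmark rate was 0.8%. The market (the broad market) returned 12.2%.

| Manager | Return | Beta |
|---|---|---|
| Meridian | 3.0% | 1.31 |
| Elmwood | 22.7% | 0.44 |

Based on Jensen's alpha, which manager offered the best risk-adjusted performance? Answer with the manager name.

Elmwood

Meridian: α = 3.0% − [0.8% + 1.31 × (12.2% − 0.8%)] = -12.734
Elmwood: α = 22.7% − [0.8% + 0.44 × (12.2% − 0.8%)] = 16.884
Highest: Elmwood (16.884).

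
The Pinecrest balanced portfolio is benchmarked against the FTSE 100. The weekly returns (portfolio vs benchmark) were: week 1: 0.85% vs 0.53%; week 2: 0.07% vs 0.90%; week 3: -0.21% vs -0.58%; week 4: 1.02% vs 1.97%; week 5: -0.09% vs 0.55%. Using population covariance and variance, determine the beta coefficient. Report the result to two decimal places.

r̄p = 0.3280%,  r̄m = 0.6740%
Cov = Σ(rp − r̄p)(rm − r̄m) / 5 = 0.2980
Var(rm) = Σ(rm − r̄m)² / 5 = 0.6679
β = Cov / Var = 0.2980 / 0.6679 = 0.4462

0.45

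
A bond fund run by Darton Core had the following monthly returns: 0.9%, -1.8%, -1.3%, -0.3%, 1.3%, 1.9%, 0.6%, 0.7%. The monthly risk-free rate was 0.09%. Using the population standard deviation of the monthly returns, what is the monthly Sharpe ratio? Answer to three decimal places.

0.134

r̄ = (0.9 − 1.8 − 1.3 − 0.3 + 1.3 + 1.9 + 0.6 + 0.7) / 8 = 2.00 / 8 = 0.2500%
Σ(r − r̄)² = (0.9 − 0.2500)² + (-1.8 − 0.2500)² + … = 11.4800
population σ = √(11.4800 / 8) = √1.4350 = 1.1979%
Sharpe = (r̄ − rf) / σ = (0.2500 − 0.09) / 1.1979 = 0.1600 / 1.1979 = 0.1336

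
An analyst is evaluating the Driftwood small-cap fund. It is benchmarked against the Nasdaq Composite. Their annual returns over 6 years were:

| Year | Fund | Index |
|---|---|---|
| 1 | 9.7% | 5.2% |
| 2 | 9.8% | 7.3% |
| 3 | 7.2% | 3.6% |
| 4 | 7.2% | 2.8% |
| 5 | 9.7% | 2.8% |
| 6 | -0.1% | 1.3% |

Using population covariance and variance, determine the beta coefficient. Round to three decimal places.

1.260

r̄p = 7.2500%,  r̄m = 3.8333%
Cov = Σ(rp − r̄p)(rm − r̄m) / 6 = 4.7233
Var(rm) = Σ(rm − r̄m)² / 6 = 3.7489
β = Cov / Var = 4.7233 / 3.7489 = 1.2599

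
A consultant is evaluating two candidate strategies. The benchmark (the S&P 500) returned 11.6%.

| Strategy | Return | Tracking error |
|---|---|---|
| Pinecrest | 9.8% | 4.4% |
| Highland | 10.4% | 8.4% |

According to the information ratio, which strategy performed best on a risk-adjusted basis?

Highland

Pinecrest: IR = (9.8% − 11.6%) / 4.4% = -0.409
Highland: IR = (10.4% − 11.6%) / 8.4% = -0.143
Highest: Highland (-0.143).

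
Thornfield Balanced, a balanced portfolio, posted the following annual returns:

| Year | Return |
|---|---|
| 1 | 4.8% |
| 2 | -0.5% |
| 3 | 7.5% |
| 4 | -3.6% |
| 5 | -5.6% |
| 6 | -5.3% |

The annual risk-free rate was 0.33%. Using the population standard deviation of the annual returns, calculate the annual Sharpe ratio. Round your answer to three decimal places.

-0.156

μ = (4.8 − 0.5 + 7.5 − 3.6 − 5.6 − 5.3) / 6 = -2.70 / 6 = -0.4500%
Σ(r − μ)² = 150.7350; population σ = √(150.7350/6) = 5.0122%
Sharpe = (μ − rf) / σ = (-0.4500 − 0.33) / 5.0122 = -0.7800 / 5.0122 = -0.1556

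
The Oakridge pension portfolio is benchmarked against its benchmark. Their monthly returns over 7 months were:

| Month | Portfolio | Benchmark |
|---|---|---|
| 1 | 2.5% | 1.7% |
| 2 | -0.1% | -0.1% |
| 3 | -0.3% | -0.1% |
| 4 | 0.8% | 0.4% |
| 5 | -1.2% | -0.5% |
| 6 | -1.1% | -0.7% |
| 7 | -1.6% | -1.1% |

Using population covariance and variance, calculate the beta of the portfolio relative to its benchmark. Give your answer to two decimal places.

r̄p = -0.1429%,  r̄m = -0.0571%
Cov = Σ(rp − r̄p)(rm − r̄m) / 7 = 1.0976
Var(rm) = Σ(rm − r̄m)² / 7 = 0.7139
β = Cov / Var = 1.0976 / 0.7139 = 1.5375

1.54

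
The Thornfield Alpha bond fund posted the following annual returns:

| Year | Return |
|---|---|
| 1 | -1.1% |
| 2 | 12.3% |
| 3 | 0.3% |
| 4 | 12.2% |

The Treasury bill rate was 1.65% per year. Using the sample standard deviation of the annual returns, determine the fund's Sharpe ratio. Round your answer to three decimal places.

0.584

r̄ = (-1.1 + 12.3 + 0.3 + 12.2) / 4 = 23.70 / 4 = 5.9250%
Σ(r − r̄)² = 161.0075; sample σ = √(161.0075/3) = 7.3259%
Sharpe = (r̄ − rf) / σ = (5.9250 − 1.65) / 7.3259 = 4.2750 / 7.3259 = 0.5835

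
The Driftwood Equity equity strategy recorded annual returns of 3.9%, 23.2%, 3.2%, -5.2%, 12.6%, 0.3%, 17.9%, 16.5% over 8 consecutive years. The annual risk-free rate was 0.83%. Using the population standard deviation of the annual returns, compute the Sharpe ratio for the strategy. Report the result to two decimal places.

μ = (3.9 + 23.2 + 3.2 − 5.2 + 12.6 + 0.3 + 17.9 + 16.5) / 8 = 9.0500%
Σ(r − μ)² = 687.0200; population σ = √(687.0200/8) = 9.2670%
Sharpe = (μ − rf) / σ = (9.0500 − 0.83) / 9.2670 = 8.2200 / 9.2670 = 0.8870

0.89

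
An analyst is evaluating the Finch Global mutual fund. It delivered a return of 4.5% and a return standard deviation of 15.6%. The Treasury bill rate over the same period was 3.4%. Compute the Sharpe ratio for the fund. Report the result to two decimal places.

Sharpe = (Rp − Rf) / σp = (4.5% − 3.4%) / 15.6% = 1.10% / 15.6% = 0.0705

0.07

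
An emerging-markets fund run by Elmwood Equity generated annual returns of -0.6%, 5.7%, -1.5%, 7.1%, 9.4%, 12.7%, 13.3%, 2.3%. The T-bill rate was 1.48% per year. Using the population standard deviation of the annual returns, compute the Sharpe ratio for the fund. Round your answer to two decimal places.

μ = (-0.6 + 5.7 − 1.5 + 7.1 + 9.4 + 12.7 + 13.3 + 2.3) / 8 = 6.0500%
Population std dev = √[224.5200 / 8] = 5.2976%
Sharpe = (μ − rf) / σ = (6.0500 − 1.48) / 5.2976 = 4.5700 / 5.2976 = 0.8627

0.86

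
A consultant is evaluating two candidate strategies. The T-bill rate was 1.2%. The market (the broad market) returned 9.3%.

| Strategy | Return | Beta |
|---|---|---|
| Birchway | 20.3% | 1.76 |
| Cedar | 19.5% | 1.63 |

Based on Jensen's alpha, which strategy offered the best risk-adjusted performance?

Cedar

Birchway: α = 20.3% − [1.2% + 1.76 × (9.3% − 1.2%)] = 4.844
Cedar: α = 19.5% − [1.2% + 1.63 × (9.3% − 1.2%)] = 5.097
Highest: Cedar (5.097).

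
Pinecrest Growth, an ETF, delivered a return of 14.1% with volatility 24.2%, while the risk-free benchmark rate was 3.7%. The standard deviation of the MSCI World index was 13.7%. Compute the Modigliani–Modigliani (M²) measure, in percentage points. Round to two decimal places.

9.59

Sharpe = (Rp − Rf) / σp = (14.1% − 3.7%) / 24.2% = 0.4298
M² = Rf + Sharpe × σm = 3.7% + 0.4298 × 13.7% = 9.5883%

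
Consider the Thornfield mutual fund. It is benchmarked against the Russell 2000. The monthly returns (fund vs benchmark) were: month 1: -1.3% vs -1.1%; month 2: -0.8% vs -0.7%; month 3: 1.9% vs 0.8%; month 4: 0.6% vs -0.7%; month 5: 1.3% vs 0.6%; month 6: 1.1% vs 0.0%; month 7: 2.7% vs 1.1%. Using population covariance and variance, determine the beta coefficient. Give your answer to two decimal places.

1.55

r̄p = 0.7857%,  r̄m = 0.0000%
Cov = Σ(rp − r̄p)(rm − r̄m) / 7 = 0.9771
Var(rm) = Σ(rm − r̄m)² / 7 = 0.6286
β = Cov / Var = 0.9771 / 0.6286 = 1.5544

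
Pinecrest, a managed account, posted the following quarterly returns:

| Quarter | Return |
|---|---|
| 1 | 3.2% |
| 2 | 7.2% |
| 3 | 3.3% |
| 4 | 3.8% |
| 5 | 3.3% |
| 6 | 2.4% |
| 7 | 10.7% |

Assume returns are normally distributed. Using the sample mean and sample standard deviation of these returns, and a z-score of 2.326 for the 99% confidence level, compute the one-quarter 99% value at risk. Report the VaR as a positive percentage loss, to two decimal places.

r̄ = (3.2 + 7.2 + 3.3 + 3.8 + 3.3 + 2.4 + 10.7) / 7 = 33.90 / 7 = 4.8429%
Sample std dev = √[54.3771 / 6] = 3.0105%
VaR = −(r̄ − z·σ) = −(4.8429 − 2.326 × 3.0105) = −(-2.1595) = 2.1595%

2.16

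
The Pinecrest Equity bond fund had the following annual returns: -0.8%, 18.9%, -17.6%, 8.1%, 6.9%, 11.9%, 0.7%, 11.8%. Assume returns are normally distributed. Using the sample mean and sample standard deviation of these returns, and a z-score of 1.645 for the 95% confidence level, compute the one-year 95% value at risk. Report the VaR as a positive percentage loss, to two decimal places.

13.28

Mean return r̄ = 39.90 / 8 = 4.9875%
Sample std dev = √[863.1688 / 7] = 11.1045%
VaR = −(r̄ − z·σ) = −(4.9875 − 1.645 × 11.1045) = −(-13.2794) = 13.2794%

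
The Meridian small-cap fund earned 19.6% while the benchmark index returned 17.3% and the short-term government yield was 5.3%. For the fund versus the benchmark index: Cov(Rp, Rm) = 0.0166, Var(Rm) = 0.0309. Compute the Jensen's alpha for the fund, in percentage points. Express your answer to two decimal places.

β = Cov / Var = 0.0166 / 0.0309 = 0.5372
E[R] = Rf + β(Rm − Rf) = 5.3% + 0.5372 × (17.3% − 5.3%) = 11.7464%
α = Rp − E[R] = 19.6% − 11.7464% = 7.8536

7.85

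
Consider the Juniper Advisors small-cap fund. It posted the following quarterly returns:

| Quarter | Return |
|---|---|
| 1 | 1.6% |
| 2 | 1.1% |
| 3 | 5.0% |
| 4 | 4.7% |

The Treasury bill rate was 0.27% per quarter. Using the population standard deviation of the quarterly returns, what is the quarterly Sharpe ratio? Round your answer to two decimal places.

μ = (1.6 + 1.1 + 5 + 4.7) / 4 = 12.40 / 4 = 3.1000%
Σ(r − μ)² = 12.4200; population σ = √(12.4200/4) = 1.7621%
Sharpe = (μ − rf) / σ = (3.1000 − 0.27) / 1.7621 = 2.8300 / 1.7621 = 1.6060

1.61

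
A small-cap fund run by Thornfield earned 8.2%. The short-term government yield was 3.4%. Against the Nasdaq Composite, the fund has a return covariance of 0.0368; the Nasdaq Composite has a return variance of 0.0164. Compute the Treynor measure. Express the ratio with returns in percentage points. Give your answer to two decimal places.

2.14

β = Cov / Var = 0.0368 / 0.0164 = 2.2439
Treynor = (Rp − Rf) / β = (8.2% − 3.4%) / 2.2439 = 4.80 / 2.2439 = 2.1391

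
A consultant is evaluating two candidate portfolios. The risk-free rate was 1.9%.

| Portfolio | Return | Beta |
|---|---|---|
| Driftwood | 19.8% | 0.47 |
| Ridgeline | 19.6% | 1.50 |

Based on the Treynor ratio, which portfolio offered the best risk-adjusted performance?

Driftwood: Treynor = (19.8% − 1.9%) / 0.47 = 38.085
Ridgeline: Treynor = (19.6% − 1.9%) / 1.50 = 11.800
Highest: Driftwood (38.085).

Driftwood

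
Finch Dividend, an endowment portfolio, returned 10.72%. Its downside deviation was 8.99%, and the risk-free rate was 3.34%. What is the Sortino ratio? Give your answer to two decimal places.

Sortino = (Rp − Rf) / σd = (10.72% − 3.34%) / 8.99% = 7.38% / 8.99% = 0.8209

0.82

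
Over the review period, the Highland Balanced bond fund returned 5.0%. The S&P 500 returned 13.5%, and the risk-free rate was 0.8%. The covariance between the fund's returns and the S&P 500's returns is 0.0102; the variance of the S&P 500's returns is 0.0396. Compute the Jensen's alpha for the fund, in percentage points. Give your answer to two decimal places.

β = Cov / Var = 0.0102 / 0.0396 = 0.2576
E[R] = Rf + β(Rm − Rf) = 0.8% + 0.2576 × (13.5% − 0.8%) = 4.0715%
α = Rp − E[R] = 5.0% − 4.0715% = 0.9285

0.93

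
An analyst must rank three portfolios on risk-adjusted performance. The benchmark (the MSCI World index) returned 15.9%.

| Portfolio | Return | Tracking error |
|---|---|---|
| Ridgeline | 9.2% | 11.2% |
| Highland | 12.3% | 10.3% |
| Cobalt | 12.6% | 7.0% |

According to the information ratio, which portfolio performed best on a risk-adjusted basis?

Highland

Ridgeline: IR = (9.2% − 15.9%) / 11.2% = -0.598
Highland: IR = (12.3% − 15.9%) / 10.3% = -0.350
Cobalt: IR = (12.6% − 15.9%) / 7.0% = -0.471
Highest: Highland (-0.350).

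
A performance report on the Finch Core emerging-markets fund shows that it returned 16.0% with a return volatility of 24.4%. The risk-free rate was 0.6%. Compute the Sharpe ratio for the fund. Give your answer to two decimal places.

0.63

Sharpe = (Rp − Rf) / σp = (16.0% − 0.6%) / 24.4% = 15.40% / 24.4% = 0.6311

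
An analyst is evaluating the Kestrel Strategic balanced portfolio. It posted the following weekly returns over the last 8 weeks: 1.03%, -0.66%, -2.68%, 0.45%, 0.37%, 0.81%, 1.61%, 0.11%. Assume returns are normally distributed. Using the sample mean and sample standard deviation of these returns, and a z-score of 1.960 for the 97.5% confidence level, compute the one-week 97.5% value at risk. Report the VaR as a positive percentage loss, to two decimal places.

2.45

Mean return μ = 1.040 / 8 = 0.1300%
Σ(r − μ)² = (1.03 − 0.1300)² + (-0.66 − 0.1300)² + … = 12.1434
σ = √[12.1434 / 7] = 1.3171%
VaR = −(μ − z·σ) = −(0.1300 − 1.960 × 1.3171) = −(-2.4515) = 2.4515%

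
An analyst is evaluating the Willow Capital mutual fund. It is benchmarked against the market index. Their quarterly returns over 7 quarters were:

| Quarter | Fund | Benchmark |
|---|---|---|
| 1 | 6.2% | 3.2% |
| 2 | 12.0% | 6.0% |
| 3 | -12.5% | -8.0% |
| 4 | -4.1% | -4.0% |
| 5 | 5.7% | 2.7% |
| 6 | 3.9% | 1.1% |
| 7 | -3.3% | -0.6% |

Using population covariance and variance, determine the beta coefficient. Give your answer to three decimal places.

r̄p = 1.1286%,  r̄m = 0.0571%
Cov = Σ(rp − r̄p)(rm − r̄m) / 7 = 32.7784
Var(rm) = Σ(rm − r̄m)² / 7 = 19.2967
β = Cov / Var = 32.7784 / 19.2967 = 1.6987

1.699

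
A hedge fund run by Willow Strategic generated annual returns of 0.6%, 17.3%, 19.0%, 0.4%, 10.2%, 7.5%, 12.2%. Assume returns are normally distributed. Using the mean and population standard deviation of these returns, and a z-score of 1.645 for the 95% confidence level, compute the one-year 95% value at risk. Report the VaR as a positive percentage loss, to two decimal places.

Mean return μ = 67.20 / 7 = 9.6000%
Σ(r − μ)² = (0.6 − 9.6000)² + (17.3 − 9.6000)² + … = 324.8200
population σ = √(324.8200 / 7) = √46.4029 = 6.8120%
VaR = −(μ − z·σ) = −(9.6000 − 1.645 × 6.8120) = −(-1.6057) = 1.6057%

1.61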